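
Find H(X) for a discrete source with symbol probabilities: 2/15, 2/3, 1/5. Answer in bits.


H = -sum(p_i * log2(p_i)). Terms: -(2/15)*log2(2/15) = 0.387585; -(2/3)*log2(2/3) = 0.389975; -(1/5)*log2(1/5) = 0.464386. H = 0.387585 + 0.389975 + 0.464386 = 1.2419

1.2419 bits


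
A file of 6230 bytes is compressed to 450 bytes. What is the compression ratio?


Ratio = original / compressed = 6230 / 450 = 13.8444

13.8444


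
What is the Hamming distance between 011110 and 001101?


Count differing positions: . ^ . . ^ ^ = 3 differences

3


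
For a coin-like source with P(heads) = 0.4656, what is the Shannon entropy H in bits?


H = -p*log2(p) - (1-p)*log2(1-p). -0.4656*log2(0.4656) = 0.513481; -0.5344*log2(0.5344) = 0.483102. H = 0.513481 + 0.483102 = 0.9966

0.9966 bits


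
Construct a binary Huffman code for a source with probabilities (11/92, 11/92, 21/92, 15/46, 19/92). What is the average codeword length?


Huffman construction (repeatedly merge the two least-probable nodes; each merge adds 1 bit to every symbol beneath it): 11/92 + 11/92 = 11/46; 19/92 + 21/92 = 10/23; 11/46 + 15/46 = 13/23; 10/23 + 13/23 = 1. Resulting codeword lengths (in the order the probabilities were given): (3, 3, 2, 2, 2). L_avg = sum(p_i * l_i) = 11/92*3 + 11/92*3 + 21/92*2 + 15/46*2 + 19/92*2 = 103/46 = 2.2391

2.2391 bits


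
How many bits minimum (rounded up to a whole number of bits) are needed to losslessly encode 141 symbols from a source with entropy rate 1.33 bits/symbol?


Minimum bits >= n * H = 141 * 1.33 = 187.53, rounded up to a whole number of bits = 188

188 bits


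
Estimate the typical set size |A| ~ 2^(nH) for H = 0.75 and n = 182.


log2|A_typical| = nH = 182 * 0.75 = 136.5, so |A_typical| ~ 2^136.5 = 1.232e+41

1.232e+41


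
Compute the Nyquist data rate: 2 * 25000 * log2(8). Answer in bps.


Rate = 2 * B * log2(M) = 2 * 25000 * 3.0 = 150000.0

150000.0 bps


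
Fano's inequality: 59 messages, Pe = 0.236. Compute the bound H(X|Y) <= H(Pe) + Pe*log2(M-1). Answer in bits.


H(Pe) = -Pe*log2(Pe) - (1-Pe)*log2(1-Pe) = -0.236*log2(0.236) - 0.764*log2(0.764) = 0.491621 + 0.296704 = 0.7883. Pe*log2(M-1) = 0.236*log2(58) = 1.382484. Bound = H(Pe) + Pe*log2(M-1) = 0.491621 + 0.296704 + 1.382484 = 2.1708

2.1708 bits


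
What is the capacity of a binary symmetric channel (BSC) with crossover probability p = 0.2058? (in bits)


H(p) = -p*log2(p) - (1-p)*log2(1-p) = -0.2058*log2(0.2058) - 0.7942*log2(0.7942) = 0.469365 + 0.264013 = 0.7334. C = 1 - H(p) = 1 - 0.7334 = 0.2666

0.2666 bits


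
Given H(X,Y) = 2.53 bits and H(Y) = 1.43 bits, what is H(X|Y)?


H(X|Y) = H(X,Y) - H(Y) = 2.53 - 1.43 = 1.1

1.1 bits


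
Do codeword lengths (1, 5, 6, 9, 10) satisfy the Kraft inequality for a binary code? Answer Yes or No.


Kraft sum = sum(2^(-l_i)) = 0.5498, need <= 1. Result: satisfied (a binary prefix-free code with these lengths exists)

Yes


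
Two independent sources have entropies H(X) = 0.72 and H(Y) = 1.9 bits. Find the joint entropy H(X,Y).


For independent variables, H(X,Y) = H(X) + H(Y) = 0.72 + 1.9 = 2.62

2.62 bits


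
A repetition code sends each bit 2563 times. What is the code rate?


Rate = k/n = 1/2563

1/2563


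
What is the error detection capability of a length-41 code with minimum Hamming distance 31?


Detection capability = d_min - 1 = 31 - 1 = 30

30 errors


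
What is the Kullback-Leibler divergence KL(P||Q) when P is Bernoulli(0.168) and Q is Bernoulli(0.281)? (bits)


KL = p*log2(p/q) + (1-p)*log2((1-p)/(1-q)) = 0.168*log2(0.168/0.281) + 0.832*log2(0.832/0.719) = 0.0505

0.0505 bits


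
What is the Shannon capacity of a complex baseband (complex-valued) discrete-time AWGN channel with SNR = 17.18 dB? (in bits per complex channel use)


SNR_linear = 10^(17.18/10) = 52.2396; C = log2(1 + SNR_linear) = log2(1 + 52.2396) = 5.7344

5.7344 bits/channel use


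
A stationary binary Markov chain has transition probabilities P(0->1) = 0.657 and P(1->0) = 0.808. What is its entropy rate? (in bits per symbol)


Stationary distribution: pi_0 = p10/(p01+p10) = 0.5515, pi_1 = 0.4485. Entropy rate H' = pi_0*H(p01) + pi_1*H(p10) = 0.5515*0.9277 + 0.4485*0.7056 = 0.8281

0.8281 bits/symbol


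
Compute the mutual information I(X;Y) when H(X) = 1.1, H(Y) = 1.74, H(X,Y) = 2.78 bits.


I(X;Y) = H(X) + H(Y) - H(X,Y) = 1.1 + 1.74 - 2.78 = 0.06

0.06 bits


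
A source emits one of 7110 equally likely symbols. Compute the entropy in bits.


H = log2(n) = log2(7110) = 12.7956

12.7956 bits


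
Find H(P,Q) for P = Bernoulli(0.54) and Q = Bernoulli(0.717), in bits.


H(P,Q) = -p*log2(q) - (1-p)*log2(1-q). -0.54*log2(0.717) = 0.259176; -0.46*log2(0.283) = 0.837718. H(P,Q) = 0.259176 + 0.837718 = 1.0969

1.0969 bits


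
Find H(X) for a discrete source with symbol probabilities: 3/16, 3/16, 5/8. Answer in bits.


H = -sum(p_i * log2(p_i)). Terms: -(3/16)*log2(3/16) = 0.452820; -(3/16)*log2(3/16) = 0.452820; -(5/8)*log2(5/8) = 0.423795. H = 0.452820 + 0.452820 + 0.423795 = 1.3294

1.3294 bits


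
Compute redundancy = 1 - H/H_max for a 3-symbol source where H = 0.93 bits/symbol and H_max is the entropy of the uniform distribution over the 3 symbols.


H_max = log2(K) = log2(3) = 1.585 bits/symbol. Redundancy = 1 - H/H_max = 1 - 0.93/1.585 = 1 - 0.5868 = 0.4132

0.4132


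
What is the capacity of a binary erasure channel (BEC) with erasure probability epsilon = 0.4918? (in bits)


C = 1 - epsilon = 1 - 0.4918 = 0.5082

0.5082 bits


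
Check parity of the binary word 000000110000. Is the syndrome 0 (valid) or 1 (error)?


Syndrome = XOR of all bits = 0 XOR 0 XOR 0 XOR 0 XOR 0 XOR 0 XOR 1 XOR 1 XOR 0 XOR 0 XOR 0 XOR 0 = 0

0


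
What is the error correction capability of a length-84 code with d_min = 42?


Correction capability = floor((d-1)/2) = floor((42-1)/2) = 20

20 errors


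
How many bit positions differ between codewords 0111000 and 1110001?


Count differing positions: ^ . . ^ . . ^ = 3 differences

3


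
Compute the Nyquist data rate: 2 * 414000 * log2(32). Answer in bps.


Rate = 2 * B * log2(M) = 2 * 414000 * 5.0 = 4140000.0

4140000.0 bps


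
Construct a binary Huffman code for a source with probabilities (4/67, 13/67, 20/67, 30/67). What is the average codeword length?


Huffman construction (repeatedly merge the two least-probable nodes; each merge adds 1 bit to every symbol beneath it): 4/67 + 13/67 = 17/67; 17/67 + 20/67 = 37/67; 30/67 + 37/67 = 1. Resulting codeword lengths (in the order the probabilities were given): (3, 3, 2, 1). L_avg = sum(p_i * l_i) = 4/67*3 + 13/67*3 + 20/67*2 + 30/67*1 = 121/67 = 1.806

1.806 bits


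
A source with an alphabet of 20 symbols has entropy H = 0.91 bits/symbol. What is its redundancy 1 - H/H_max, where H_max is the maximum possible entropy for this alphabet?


H_max = log2(K) = log2(20) = 4.3219 bits/symbol. Redundancy = 1 - H/H_max = 1 - 0.91/4.3219 = 1 - 0.2106 = 0.7894

0.7894


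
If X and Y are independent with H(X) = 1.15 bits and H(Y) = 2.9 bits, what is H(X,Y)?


For independent variables, H(X,Y) = H(X) + H(Y) = 1.15 + 2.9 = 4.05

4.05 bits


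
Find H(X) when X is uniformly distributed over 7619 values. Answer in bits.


H = log2(n) = log2(7619) = 12.8954

12.8954 bits


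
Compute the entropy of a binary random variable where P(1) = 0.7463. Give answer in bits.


H = -p*log2(p) - (1-p)*log2(1-p). -0.7463*log2(0.7463) = 0.315067; -0.2537*log2(0.2537) = 0.502023. H = 0.315067 + 0.502023 = 0.8171

0.8171 bits


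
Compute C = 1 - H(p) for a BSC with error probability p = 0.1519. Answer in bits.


H(p) = -p*log2(p) - (1-p)*log2(1-p) = -0.1519*log2(0.1519) - 0.8481*log2(0.8481) = 0.412987 + 0.201588 = 0.6146. C = 1 - H(p) = 1 - 0.6146 = 0.3854

0.3854 bits


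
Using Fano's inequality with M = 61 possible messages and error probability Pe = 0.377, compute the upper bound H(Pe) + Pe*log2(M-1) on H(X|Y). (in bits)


H(Pe) = -Pe*log2(Pe) - (1-Pe)*log2(1-Pe) = -0.377*log2(0.377) - 0.623*log2(0.623) = 0.530576 + 0.425320 = 0.9559. Pe*log2(M-1) = 0.377*log2(60) = 2.226898. Bound = H(Pe) + Pe*log2(M-1) = 0.530576 + 0.425320 + 2.226898 = 3.1828

3.1828 bits


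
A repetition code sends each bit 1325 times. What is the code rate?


Rate = k/n = 1/1325

1/1325


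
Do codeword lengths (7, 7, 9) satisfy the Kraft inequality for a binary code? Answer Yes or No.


Kraft sum = sum(2^(-l_i)) = 0.0176, need <= 1. Result: satisfied (a binary prefix-free code with these lengths exists)

Yes


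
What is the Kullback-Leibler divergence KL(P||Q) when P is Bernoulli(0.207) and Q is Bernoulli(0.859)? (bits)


KL = p*log2(p/q) + (1-p)*log2((1-p)/(1-q)) = 0.207*log2(0.207/0.859) + 0.793*log2(0.793/0.141) = 1.5509

1.5509 bits


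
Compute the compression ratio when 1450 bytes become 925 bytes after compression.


Ratio = original / compressed = 1450 / 925 = 1.5676

1.5676


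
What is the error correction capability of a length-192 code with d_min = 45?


Correction capability = floor((d-1)/2) = floor((45-1)/2) = 22

22 errors


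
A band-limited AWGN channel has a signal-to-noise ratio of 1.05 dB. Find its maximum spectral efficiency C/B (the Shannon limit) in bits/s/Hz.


SNR_linear = 10^(1.05/10) = 1.2735; C/B = log2(1 + SNR_linear) = log2(1 + 1.2735) = 1.1849

1.1849 bits/s/Hz


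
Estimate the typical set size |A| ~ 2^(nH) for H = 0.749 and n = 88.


log2|A_typical| = nH = 88 * 0.749 = 65.912, so |A_typical| ~ 2^65.912 = 6.942e+19

6.942e+19


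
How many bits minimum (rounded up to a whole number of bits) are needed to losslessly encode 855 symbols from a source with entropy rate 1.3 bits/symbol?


Minimum bits >= n * H = 855 * 1.3 = 1111.5, rounded up to a whole number of bits = 1112

1112 bits


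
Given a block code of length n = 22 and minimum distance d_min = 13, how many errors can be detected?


Detection capability = d_min - 1 = 13 - 1 = 12

12 errors


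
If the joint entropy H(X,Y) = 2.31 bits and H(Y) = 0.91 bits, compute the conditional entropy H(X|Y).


H(X|Y) = H(X,Y) - H(Y) = 2.31 - 0.91 = 1.4

1.4 bits


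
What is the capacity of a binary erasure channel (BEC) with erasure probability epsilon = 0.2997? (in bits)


C = 1 - epsilon = 1 - 0.2997 = 0.7003

0.7003 bits


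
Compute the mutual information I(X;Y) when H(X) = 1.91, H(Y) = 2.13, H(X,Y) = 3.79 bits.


I(X;Y) = H(X) + H(Y) - H(X,Y) = 1.91 + 2.13 - 3.79 = 0.25

0.25 bits


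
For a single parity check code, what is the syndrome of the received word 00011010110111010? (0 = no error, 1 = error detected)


Syndrome = XOR of all bits = 0 XOR 0 XOR 0 XOR 1 XOR 1 XOR 0 XOR 1 XOR 0 XOR 1 XOR 1 XOR 0 XOR 1 XOR 1 XOR 1 XOR 0 XOR 1 XOR 0 = 1

1


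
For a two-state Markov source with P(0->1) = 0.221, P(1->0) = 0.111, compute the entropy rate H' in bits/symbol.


Stationary distribution: pi_0 = p10/(p01+p10) = 0.3343, pi_1 = 0.6657. Entropy rate H' = pi_0*H(p01) + pi_1*H(p10) = 0.3343*0.762 + 0.6657*0.5029 = 0.5895

0.5895 bits/symbol


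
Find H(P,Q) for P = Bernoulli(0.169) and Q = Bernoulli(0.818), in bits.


H(P,Q) = -p*log2(q) - (1-p)*log2(1-q). -0.169*log2(0.818) = 0.048981; -0.831*log2(0.182) = 2.042589. H(P,Q) = 0.048981 + 2.042589 = 2.0916

2.0916 bits


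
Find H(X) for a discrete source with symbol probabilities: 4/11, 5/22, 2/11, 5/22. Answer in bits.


H = -sum(p_i * log2(p_i)). Terms: -(4/11)*log2(4/11) = 0.530702; -(5/22)*log2(5/22) = 0.485796; -(2/11)*log2(2/11) = 0.447169; -(5/22)*log2(5/22) = 0.485796. H = 0.530702 + 0.485796 + 0.447169 + 0.485796 = 1.9495

1.9495 bits


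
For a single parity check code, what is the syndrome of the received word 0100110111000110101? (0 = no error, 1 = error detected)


Syndrome = XOR of all bits = 0 XOR 1 XOR 0 XOR 0 XOR 1 XOR 1 XOR 0 XOR 1 XOR 1 XOR 1 XOR 0 XOR 0 XOR 0 XOR 1 XOR 1 XOR 0 XOR 1 XOR 0 XOR 1 = 0

0


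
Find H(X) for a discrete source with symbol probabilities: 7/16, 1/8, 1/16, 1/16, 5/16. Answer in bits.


H = -sum(p_i * log2(p_i)). Terms: -(7/16)*log2(7/16) = 0.521782; -(1/8)*log2(1/8) = 0.375000; -(1/16)*log2(1/16) = 0.250000; -(1/16)*log2(1/16) = 0.250000; -(5/16)*log2(5/16) = 0.524397. H = 0.521782 + 0.375000 + 0.250000 + 0.250000 + 0.524397 = 1.9212

1.9212 bits


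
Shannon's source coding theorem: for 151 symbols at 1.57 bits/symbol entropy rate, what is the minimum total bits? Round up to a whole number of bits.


Minimum bits >= n * H = 151 * 1.57 = 237.07, rounded up to a whole number of bits = 238

238 bits


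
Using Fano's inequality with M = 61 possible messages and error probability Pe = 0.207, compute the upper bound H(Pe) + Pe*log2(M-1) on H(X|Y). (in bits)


H(Pe) = -Pe*log2(Pe) - (1-Pe)*log2(1-Pe) = -0.207*log2(0.207) - 0.793*log2(0.793) = 0.470366 + 0.265344 = 0.7357. Pe*log2(M-1) = 0.207*log2(60) = 1.222726. Bound = H(Pe) + Pe*log2(M-1) = 0.470366 + 0.265344 + 1.222726 = 1.9584

1.9584 bits


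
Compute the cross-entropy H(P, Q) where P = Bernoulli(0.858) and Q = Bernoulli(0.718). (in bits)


H(P,Q) = -p*log2(q) - (1-p)*log2(1-q). -0.858*log2(0.718) = 0.410076; -0.142*log2(0.282) = 0.259325. H(P,Q) = 0.410076 + 0.259325 = 0.6694

0.6694 bits


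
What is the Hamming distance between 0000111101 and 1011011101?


Count differing positions: ^ . ^ ^ ^ . . . . . = 4 differences

4


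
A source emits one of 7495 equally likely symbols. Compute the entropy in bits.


H = log2(n) = log2(7495) = 12.8717

12.8717 bits


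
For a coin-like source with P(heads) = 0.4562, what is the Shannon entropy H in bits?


H = -p*log2(p) - (1-p)*log2(1-p). -0.4562*log2(0.4562) = 0.516538; -0.5438*log2(0.5438) = 0.477920. H = 0.516538 + 0.477920 = 0.9945

0.9945 bits


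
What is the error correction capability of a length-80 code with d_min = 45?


Correction capability = floor((d-1)/2) = floor((45-1)/2) = 22

22 errors


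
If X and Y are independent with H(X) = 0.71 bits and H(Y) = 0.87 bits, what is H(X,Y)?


For independent variables, H(X,Y) = H(X) + H(Y) = 0.71 + 0.87 = 1.58

1.58 bits


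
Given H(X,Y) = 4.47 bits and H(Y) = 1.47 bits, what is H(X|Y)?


H(X|Y) = H(X,Y) - H(Y) = 4.47 - 1.47 = 3.0

3.0 bits


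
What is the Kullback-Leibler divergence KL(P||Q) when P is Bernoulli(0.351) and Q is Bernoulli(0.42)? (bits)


KL = p*log2(p/q) + (1-p)*log2((1-p)/(1-q)) = 0.351*log2(0.351/0.42) + 0.649*log2(0.649/0.58) = 0.0144

0.0144 bits


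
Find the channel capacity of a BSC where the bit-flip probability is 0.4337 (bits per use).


H(p) = -p*log2(p) - (1-p)*log2(1-p) = -0.4337*log2(0.4337) - 0.5663*log2(0.5663) = 0.522709 + 0.464571 = 0.9873. C = 1 - H(p) = 1 - 0.9873 = 0.0127

0.0127 bits


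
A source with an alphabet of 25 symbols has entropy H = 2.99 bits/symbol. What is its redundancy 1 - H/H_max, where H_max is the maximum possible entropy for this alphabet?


H_max = log2(K) = log2(25) = 4.6439 bits/symbol. Redundancy = 1 - H/H_max = 1 - 2.99/4.6439 = 1 - 0.6439 = 0.3561

0.3561


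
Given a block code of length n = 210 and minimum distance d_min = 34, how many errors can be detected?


Detection capability = d_min - 1 = 34 - 1 = 33

33 errors


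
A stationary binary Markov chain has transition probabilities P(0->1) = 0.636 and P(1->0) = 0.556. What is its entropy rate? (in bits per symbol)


Stationary distribution: pi_0 = p10/(p01+p10) = 0.4664, pi_1 = 0.5336. Entropy rate H' = pi_0*H(p01) + pi_1*H(p10) = 0.4664*0.946 + 0.5336*0.9909 = 0.97

0.97 bits/symbol


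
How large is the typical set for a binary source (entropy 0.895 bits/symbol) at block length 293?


log2|A_typical| = nH = 293 * 0.895 = 262.235, so |A_typical| ~ 2^262.235 = 8.722e+78

8.722e+78


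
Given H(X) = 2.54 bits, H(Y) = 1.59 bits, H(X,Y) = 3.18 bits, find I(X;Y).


I(X;Y) = H(X) + H(Y) - H(X,Y) = 2.54 + 1.59 - 3.18 = 0.95

0.95 bits


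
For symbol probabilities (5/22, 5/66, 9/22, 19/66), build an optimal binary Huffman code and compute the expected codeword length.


Huffman construction (repeatedly merge the two least-probable nodes; each merge adds 1 bit to every symbol beneath it): 5/66 + 5/22 = 10/33; 19/66 + 10/33 = 13/22; 9/22 + 13/22 = 1. Resulting codeword lengths (in the order the probabilities were given): (3, 3, 1, 2). L_avg = sum(p_i * l_i) = 5/22*3 + 5/66*3 + 9/22*1 + 19/66*2 = 125/66 = 1.8939

1.8939 bits


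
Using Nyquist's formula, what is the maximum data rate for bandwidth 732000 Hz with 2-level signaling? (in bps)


Rate = 2 * B * log2(M) = 2 * 732000 * 1.0 = 1464000.0

1464000.0 bps


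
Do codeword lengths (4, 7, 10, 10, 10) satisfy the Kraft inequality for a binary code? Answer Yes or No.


Kraft sum = sum(2^(-l_i)) = 0.0732, need <= 1. Result: satisfied (a binary prefix-free code with these lengths exists)

Yes


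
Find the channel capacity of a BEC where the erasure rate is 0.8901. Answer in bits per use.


C = 1 - epsilon = 1 - 0.8901 = 0.1099

0.1099 bits


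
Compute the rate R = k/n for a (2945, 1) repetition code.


Rate = k/n = 1/2945

1/2945


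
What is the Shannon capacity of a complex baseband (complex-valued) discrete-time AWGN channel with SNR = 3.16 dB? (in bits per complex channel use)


SNR_linear = 10^(3.16/10) = 2.0701; C = log2(1 + SNR_linear) = log2(1 + 2.0701) = 1.6183

1.6183 bits/channel use


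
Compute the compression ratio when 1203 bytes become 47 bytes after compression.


Ratio = original / compressed = 1203 / 47 = 25.5957

25.5957


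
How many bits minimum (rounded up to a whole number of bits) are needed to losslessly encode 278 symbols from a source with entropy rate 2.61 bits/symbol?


Minimum bits >= n * H = 278 * 2.61 = 725.58, rounded up to a whole number of bits = 726

726 bits


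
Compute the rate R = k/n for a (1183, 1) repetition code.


Rate = k/n = 1/1183

1/1183


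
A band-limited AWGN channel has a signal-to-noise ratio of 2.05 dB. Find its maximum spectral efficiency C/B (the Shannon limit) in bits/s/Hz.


SNR_linear = 10^(2.05/10) = 1.6032; C/B = log2(1 + SNR_linear) = log2(1 + 1.6032) = 1.3803

1.3803 bits/s/Hz


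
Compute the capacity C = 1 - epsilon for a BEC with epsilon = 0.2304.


C = 1 - epsilon = 1 - 0.2304 = 0.7696

0.7696 bits


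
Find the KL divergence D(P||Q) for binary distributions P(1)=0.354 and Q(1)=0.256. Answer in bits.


KL = p*log2(p/q) + (1-p)*log2((1-p)/(1-q)) = 0.354*log2(0.354/0.256) + 0.646*log2(0.646/0.744) = 0.0339

0.0339 bits


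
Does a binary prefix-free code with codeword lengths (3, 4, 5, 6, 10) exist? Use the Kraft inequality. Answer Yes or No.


Kraft sum = sum(2^(-l_i)) = 0.2354, need <= 1. Result: satisfied (a binary prefix-free code with these lengths exists)

Yes


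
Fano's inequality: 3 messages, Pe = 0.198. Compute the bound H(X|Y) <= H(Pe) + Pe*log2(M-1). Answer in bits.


H(Pe) = -Pe*log2(Pe) - (1-Pe)*log2(1-Pe) = -0.198*log2(0.198) - 0.802*log2(0.802) = 0.462613 + 0.255297 = 0.7179. Pe*log2(M-1) = 0.198*log2(2) = 0.198000. Bound = H(Pe) + Pe*log2(M-1) = 0.462613 + 0.255297 + 0.198000 = 0.9159

0.9159 bits


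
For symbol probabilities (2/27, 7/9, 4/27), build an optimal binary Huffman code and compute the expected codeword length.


Huffman construction (repeatedly merge the two least-probable nodes; each merge adds 1 bit to every symbol beneath it): 2/27 + 4/27 = 2/9; 2/9 + 7/9 = 1. Resulting codeword lengths (in the order the probabilities were given): (2, 1, 2). L_avg = sum(p_i * l_i) = 2/27*2 + 7/9*1 + 4/27*2 = 11/9 = 1.2222

1.2222 bits


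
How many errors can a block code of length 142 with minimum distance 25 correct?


Correction capability = floor((d-1)/2) = floor((25-1)/2) = 12

12 errors


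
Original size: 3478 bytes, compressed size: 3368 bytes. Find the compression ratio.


Ratio = original / compressed = 3478 / 3368 = 1.0327

1.0327


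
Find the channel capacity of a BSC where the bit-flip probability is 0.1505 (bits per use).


H(p) = -p*log2(p) - (1-p)*log2(1-p) = -0.1505*log2(0.1505) - 0.8495*log2(0.8495) = 0.411191 + 0.199899 = 0.6111. C = 1 - H(p) = 1 - 0.6111 = 0.3889

0.3889 bits


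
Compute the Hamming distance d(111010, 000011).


Count differing positions: ^ ^ ^ . . ^ = 4 differences

4


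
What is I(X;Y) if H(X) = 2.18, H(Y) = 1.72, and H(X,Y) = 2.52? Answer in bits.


I(X;Y) = H(X) + H(Y) - H(X,Y) = 2.18 + 1.72 - 2.52 = 1.38

1.38 bits


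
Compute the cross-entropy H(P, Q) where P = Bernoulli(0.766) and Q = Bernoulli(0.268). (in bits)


H(P,Q) = -p*log2(q) - (1-p)*log2(1-q). -0.766*log2(0.268) = 1.455166; -0.234*log2(0.732) = 0.105320. H(P,Q) = 1.455166 + 0.105320 = 1.5605

1.5605 bits


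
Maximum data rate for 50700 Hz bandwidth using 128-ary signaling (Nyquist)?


Rate = 2 * B * log2(M) = 2 * 50700 * 7.0 = 709800.0

709800.0 bps


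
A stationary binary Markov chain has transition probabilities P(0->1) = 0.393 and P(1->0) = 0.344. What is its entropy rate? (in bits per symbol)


Stationary distribution: pi_0 = p10/(p01+p10) = 0.4668, pi_1 = 0.5332. Entropy rate H' = pi_0*H(p01) + pi_1*H(p10) = 0.4668*0.9667 + 0.5332*0.9286 = 0.9464

0.9464 bits/symbol


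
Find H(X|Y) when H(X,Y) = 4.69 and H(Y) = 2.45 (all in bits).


H(X|Y) = H(X,Y) - H(Y) = 4.69 - 2.45 = 2.24

2.24 bits


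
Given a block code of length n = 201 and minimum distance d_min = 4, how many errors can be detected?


Detection capability = d_min - 1 = 4 - 1 = 3

3 errors


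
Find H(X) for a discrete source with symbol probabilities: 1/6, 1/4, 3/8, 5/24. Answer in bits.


H = -sum(p_i * log2(p_i)). Terms: -(1/6)*log2(1/6) = 0.430827; -(1/4)*log2(1/4) = 0.500000; -(3/8)*log2(3/8) = 0.530639; -(5/24)*log2(5/24) = 0.471466. H = 0.430827 + 0.500000 + 0.530639 + 0.471466 = 1.9329

1.9329 bits


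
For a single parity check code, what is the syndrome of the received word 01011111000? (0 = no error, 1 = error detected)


Syndrome = XOR of all bits = 0 XOR 1 XOR 0 XOR 1 XOR 1 XOR 1 XOR 1 XOR 1 XOR 0 XOR 0 XOR 0 = 0

0


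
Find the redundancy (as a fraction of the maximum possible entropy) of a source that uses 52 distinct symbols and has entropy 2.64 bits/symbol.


H_max = log2(K) = log2(52) = 5.7004 bits/symbol. Redundancy = 1 - H/H_max = 1 - 2.64/5.7004 = 1 - 0.4631 = 0.5369

0.5369


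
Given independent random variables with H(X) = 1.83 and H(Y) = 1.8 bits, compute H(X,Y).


For independent variables, H(X,Y) = H(X) + H(Y) = 1.83 + 1.8 = 3.63

3.63 bits


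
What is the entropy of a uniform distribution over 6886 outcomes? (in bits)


H = log2(n) = log2(6886) = 12.7495

12.7495 bits


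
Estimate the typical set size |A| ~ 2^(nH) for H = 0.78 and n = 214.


log2|A_typical| = nH = 214 * 0.78 = 166.92, so |A_typical| ~ 2^166.92 = 1.770e+50

1.770e+50


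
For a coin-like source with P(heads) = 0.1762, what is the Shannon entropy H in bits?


H = -p*log2(p) - (1-p)*log2(1-p). -0.1762*log2(0.1762) = 0.441331; -0.8238*log2(0.8238) = 0.230362. H = 0.441331 + 0.230362 = 0.6717

0.6717 bits


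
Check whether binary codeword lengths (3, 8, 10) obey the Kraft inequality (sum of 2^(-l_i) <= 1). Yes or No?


Kraft sum = sum(2^(-l_i)) = 0.1299, need <= 1. Result: satisfied (a binary prefix-free code with these lengths exists)

Yes


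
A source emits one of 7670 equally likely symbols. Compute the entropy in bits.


H = log2(n) = log2(7670) = 12.905

12.905 bits


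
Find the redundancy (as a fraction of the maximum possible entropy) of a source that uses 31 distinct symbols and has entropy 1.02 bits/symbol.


H_max = log2(K) = log2(31) = 4.9542 bits/symbol. Redundancy = 1 - H/H_max = 1 - 1.02/4.9542 = 1 - 0.2059 = 0.7941

0.7941


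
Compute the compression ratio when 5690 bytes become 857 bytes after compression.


Ratio = original / compressed = 5690 / 857 = 6.6394

6.6394


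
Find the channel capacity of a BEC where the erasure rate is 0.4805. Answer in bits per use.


C = 1 - epsilon = 1 - 0.4805 = 0.5195

0.5195 bits


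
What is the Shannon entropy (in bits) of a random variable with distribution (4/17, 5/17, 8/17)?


H = -sum(p_i * log2(p_i)). Terms: -(4/17)*log2(4/17) = 0.491168; -(5/17)*log2(5/17) = 0.519275; -(8/17)*log2(8/17) = 0.511747. H = 0.491168 + 0.519275 + 0.511747 = 1.5222

1.5222 bits


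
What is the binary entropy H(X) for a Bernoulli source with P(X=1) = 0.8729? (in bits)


H = -p*log2(p) - (1-p)*log2(1-p). -0.8729*log2(0.8729) = 0.171186; -0.1271*log2(0.1271) = 0.378245. H = 0.171186 + 0.378245 = 0.5494

0.5494 bits


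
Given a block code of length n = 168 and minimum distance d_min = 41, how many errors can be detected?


Detection capability = d_min - 1 = 41 - 1 = 40

40 errors


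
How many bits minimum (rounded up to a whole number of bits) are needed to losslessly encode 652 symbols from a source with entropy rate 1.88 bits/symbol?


Minimum bits >= n * H = 652 * 1.88 = 1225.76, rounded up to a whole number of bits = 1226

1226 bits


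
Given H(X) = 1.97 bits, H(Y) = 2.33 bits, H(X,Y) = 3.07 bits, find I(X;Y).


I(X;Y) = H(X) + H(Y) - H(X,Y) = 1.97 + 2.33 - 3.07 = 1.23

1.23 bits


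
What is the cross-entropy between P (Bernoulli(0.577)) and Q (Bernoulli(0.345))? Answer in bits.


H(P,Q) = -p*log2(q) - (1-p)*log2(1-q). -0.577*log2(0.345) = 0.885886; -0.423*log2(0.655) = 0.258213. H(P,Q) = 0.885886 + 0.258213 = 1.1441

1.1441 bits


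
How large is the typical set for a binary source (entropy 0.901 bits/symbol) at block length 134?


log2|A_typical| = nH = 134 * 0.901 = 120.734, so |A_typical| ~ 2^120.734 = 2.211e+36

2.211e+36


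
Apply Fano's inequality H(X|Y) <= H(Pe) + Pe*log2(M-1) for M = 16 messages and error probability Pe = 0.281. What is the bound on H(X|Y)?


H(Pe) = -Pe*log2(Pe) - (1-Pe)*log2(1-Pe) = -0.281*log2(0.281) - 0.719*log2(0.719) = 0.514612 + 0.342198 = 0.8568. Pe*log2(M-1) = 0.281*log2(15) = 1.097836. Bound = H(Pe) + Pe*log2(M-1) = 0.514612 + 0.342198 + 1.097836 = 1.9546

1.9546 bits


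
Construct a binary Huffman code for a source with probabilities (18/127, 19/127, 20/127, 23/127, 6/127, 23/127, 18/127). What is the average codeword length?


Huffman construction (repeatedly merge the two least-probable nodes; each merge adds 1 bit to every symbol beneath it): 6/127 + 18/127 = 24/127; 18/127 + 19/127 = 37/127; 20/127 + 23/127 = 43/127; 23/127 + 24/127 = 47/127; 37/127 + 43/127 = 80/127; 47/127 + 80/127 = 1. Resulting codeword lengths (in the order the probabilities were given): (3, 3, 3, 3, 3, 2, 3). L_avg = sum(p_i * l_i) = 18/127*3 + 19/127*3 + 20/127*3 + 23/127*3 + 6/127*3 + 23/127*2 + 18/127*3 = 358/127 = 2.8189

2.8189 bits


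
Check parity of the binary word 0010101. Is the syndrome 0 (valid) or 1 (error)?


Syndrome = XOR of all bits = 0 XOR 0 XOR 1 XOR 0 XOR 1 XOR 0 XOR 1 = 1

1


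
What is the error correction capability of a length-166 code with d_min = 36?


Correction capability = floor((d-1)/2) = floor((36-1)/2) = 17

17 errors


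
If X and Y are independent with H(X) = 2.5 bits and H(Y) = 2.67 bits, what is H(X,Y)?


For independent variables, H(X,Y) = H(X) + H(Y) = 2.5 + 2.67 = 5.17

5.17 bits


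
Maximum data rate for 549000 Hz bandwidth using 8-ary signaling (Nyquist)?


Rate = 2 * B * log2(M) = 2 * 549000 * 3.0 = 3294000.0

3294000.0 bps


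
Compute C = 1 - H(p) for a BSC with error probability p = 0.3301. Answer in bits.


H(p) = -p*log2(p) - (1-p)*log2(1-p) = -0.3301*log2(0.3301) - 0.6699*log2(0.6699) = 0.527838 + 0.387190 = 0.915. C = 1 - H(p) = 1 - 0.915 = 0.085

0.085 bits


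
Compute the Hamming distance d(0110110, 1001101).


Count differing positions: ^ ^ ^ ^ . ^ ^ = 6 differences

6


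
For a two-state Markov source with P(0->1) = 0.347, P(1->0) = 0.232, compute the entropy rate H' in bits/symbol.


Stationary distribution: pi_0 = p10/(p01+p10) = 0.4007, pi_1 = 0.5993. Entropy rate H' = pi_0*H(p01) + pi_1*H(p10) = 0.4007*0.9314 + 0.5993*0.7815 = 0.8415

0.8415 bits/symbol


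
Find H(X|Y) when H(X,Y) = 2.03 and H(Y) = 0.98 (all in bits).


H(X|Y) = H(X,Y) - H(Y) = 2.03 - 0.98 = 1.05

1.05 bits


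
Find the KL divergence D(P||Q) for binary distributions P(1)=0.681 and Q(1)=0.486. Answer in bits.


KL = p*log2(p/q) + (1-p)*log2((1-p)/(1-q)) = 0.681*log2(0.681/0.486) + 0.319*log2(0.319/0.514) = 0.1119

0.1119 bits


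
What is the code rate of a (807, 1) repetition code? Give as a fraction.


Rate = k/n = 1/807

1/807


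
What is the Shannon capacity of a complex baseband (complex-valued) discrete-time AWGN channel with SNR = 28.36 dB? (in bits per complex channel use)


SNR_linear = 10^(28.36/10) = 685.4882; C = log2(1 + SNR_linear) = log2(1 + 685.4882) = 9.4231

9.4231 bits/channel use


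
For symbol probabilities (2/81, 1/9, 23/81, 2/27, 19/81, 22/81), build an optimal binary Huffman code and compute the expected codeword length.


Huffman construction (repeatedly merge the two least-probable nodes; each merge adds 1 bit to every symbol beneath it): 2/81 + 2/27 = 8/81; 8/81 + 1/9 = 17/81; 17/81 + 19/81 = 4/9; 22/81 + 23/81 = 5/9; 4/9 + 5/9 = 1. Resulting codeword lengths (in the order the probabilities were given): (4, 3, 2, 4, 2, 2). L_avg = sum(p_i * l_i) = 2/81*4 + 1/9*3 + 23/81*2 + 2/27*4 + 19/81*2 + 22/81*2 = 187/81 = 2.3086

2.3086 bits


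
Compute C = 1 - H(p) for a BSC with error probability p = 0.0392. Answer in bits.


H(p) = -p*log2(p) - (1-p)*log2(1-p) = -0.0392*log2(0.0392) - 0.9608*log2(0.9608) = 0.183182 + 0.055430 = 0.2386. C = 1 - H(p) = 1 - 0.2386 = 0.7614

0.7614 bits


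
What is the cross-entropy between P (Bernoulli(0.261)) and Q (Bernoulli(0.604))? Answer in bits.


H(P,Q) = -p*log2(q) - (1-p)*log2(1-q). -0.261*log2(0.604) = 0.189846; -0.739*log2(0.396) = 0.987620. H(P,Q) = 0.189846 + 0.987620 = 1.1775

1.1775 bits


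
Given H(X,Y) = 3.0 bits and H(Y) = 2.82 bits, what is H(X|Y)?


H(X|Y) = H(X,Y) - H(Y) = 3.0 - 2.82 = 0.18

0.18 bits


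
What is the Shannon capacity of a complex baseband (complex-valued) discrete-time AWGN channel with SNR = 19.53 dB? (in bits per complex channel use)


SNR_linear = 10^(19.53/10) = 89.7429; C = log2(1 + SNR_linear) = log2(1 + 89.7429) = 6.5037

6.5037 bits/channel use


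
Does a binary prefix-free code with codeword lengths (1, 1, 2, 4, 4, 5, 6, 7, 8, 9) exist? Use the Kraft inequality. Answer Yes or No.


Kraft sum = sum(2^(-l_i)) = 1.4355, need <= 1. Result: violated (a binary prefix-free code with these lengths cannot exist)

No


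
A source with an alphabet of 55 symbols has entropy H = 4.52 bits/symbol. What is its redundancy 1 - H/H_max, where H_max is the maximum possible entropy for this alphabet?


H_max = log2(K) = log2(55) = 5.7814 bits/symbol. Redundancy = 1 - H/H_max = 1 - 4.52/5.7814 = 1 - 0.7818 = 0.2182

0.2182


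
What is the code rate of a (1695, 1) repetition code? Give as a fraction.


Rate = k/n = 1/1695

1/1695


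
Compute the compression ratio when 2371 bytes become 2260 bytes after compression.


Ratio = original / compressed = 2371 / 2260 = 1.0491

1.0491


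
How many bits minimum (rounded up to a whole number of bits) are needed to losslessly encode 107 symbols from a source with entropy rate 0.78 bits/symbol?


Minimum bits >= n * H = 107 * 0.78 = 83.46, rounded up to a whole number of bits = 84

84 bits


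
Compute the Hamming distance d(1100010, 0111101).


Count differing positions: ^ . ^ ^ ^ ^ ^ = 6 differences

6


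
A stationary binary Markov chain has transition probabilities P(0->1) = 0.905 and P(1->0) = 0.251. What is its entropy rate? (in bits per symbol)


Stationary distribution: pi_0 = p10/(p01+p10) = 0.2171, pi_1 = 0.7829. Entropy rate H' = pi_0*H(p01) + pi_1*H(p10) = 0.2171*0.4529 + 0.7829*0.8129 = 0.7347

0.7347 bits/symbol


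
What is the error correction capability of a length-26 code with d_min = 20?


Correction capability = floor((d-1)/2) = floor((20-1)/2) = 9

9 errors


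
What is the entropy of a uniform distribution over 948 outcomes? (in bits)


H = log2(n) = log2(948) = 9.8887

9.8887 bits


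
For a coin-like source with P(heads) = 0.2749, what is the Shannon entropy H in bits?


H = -p*log2(p) - (1-p)*log2(1-p). -0.2749*log2(0.2749) = 0.512145; -0.7251*log2(0.7251) = 0.336264. H = 0.512145 + 0.336264 = 0.8484

0.8484 bits


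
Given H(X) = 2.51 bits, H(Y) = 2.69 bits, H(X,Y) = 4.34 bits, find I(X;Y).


I(X;Y) = H(X) + H(Y) - H(X,Y) = 2.51 + 2.69 - 4.34 = 0.86

0.86 bits


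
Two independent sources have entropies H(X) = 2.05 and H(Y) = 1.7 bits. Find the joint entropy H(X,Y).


For independent variables, H(X,Y) = H(X) + H(Y) = 2.05 + 1.7 = 3.75

3.75 bits


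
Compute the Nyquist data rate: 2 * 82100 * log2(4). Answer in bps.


Rate = 2 * B * log2(M) = 2 * 82100 * 2.0 = 328400.0

328400.0 bps


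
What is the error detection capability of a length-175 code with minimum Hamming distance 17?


Detection capability = d_min - 1 = 17 - 1 = 16

16 errors


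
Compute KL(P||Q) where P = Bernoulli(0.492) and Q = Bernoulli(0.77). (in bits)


KL = p*log2(p/q) + (1-p)*log2((1-p)/(1-q)) = 0.492*log2(0.492/0.77) + 0.508*log2(0.508/0.23) = 0.2628

0.2628 bits


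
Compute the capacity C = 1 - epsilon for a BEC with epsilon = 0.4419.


C = 1 - epsilon = 1 - 0.4419 = 0.5581

0.5581 bits


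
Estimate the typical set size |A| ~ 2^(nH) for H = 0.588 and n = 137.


log2|A_typical| = nH = 137 * 0.588 = 80.556, so |A_typical| ~ 2^80.556 = 1.777e+24

1.777e+24


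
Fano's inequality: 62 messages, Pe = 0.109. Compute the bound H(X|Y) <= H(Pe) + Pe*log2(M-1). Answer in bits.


H(Pe) = -Pe*log2(Pe) - (1-Pe)*log2(1-Pe) = -0.109*log2(0.109) - 0.891*log2(0.891) = 0.348538 + 0.148354 = 0.4969. Pe*log2(M-1) = 0.109*log2(61) = 0.646450. Bound = H(Pe) + Pe*log2(M-1) = 0.348538 + 0.148354 + 0.646450 = 1.1433

1.1433 bits


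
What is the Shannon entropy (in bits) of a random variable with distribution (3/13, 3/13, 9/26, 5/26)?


H = -sum(p_i * log2(p_i)). Terms: -(3/13)*log2(3/13) = 0.488187; -(3/13)*log2(3/13) = 0.488187; -(9/26)*log2(9/26) = 0.529794; -(5/26)*log2(5/26) = 0.457406. H = 0.488187 + 0.488187 + 0.529794 + 0.457406 = 1.9636

1.9636 bits


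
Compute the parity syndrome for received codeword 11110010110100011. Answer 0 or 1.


Syndrome = XOR of all bits = 1 XOR 1 XOR 1 XOR 1 XOR 0 XOR 0 XOR 1 XOR 0 XOR 1 XOR 1 XOR 0 XOR 1 XOR 0 XOR 0 XOR 0 XOR 1 XOR 1 = 0

0


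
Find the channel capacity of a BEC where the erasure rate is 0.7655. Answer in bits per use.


C = 1 - epsilon = 1 - 0.7655 = 0.2345

0.2345 bits


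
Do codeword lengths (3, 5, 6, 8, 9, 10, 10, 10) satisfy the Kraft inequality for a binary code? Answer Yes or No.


Kraft sum = sum(2^(-l_i)) = 0.1807, need <= 1. Result: satisfied (a binary prefix-free code with these lengths exists)

Yes


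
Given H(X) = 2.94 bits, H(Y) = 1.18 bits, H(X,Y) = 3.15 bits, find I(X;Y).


I(X;Y) = H(X) + H(Y) - H(X,Y) = 2.94 + 1.18 - 3.15 = 0.97

0.97 bits


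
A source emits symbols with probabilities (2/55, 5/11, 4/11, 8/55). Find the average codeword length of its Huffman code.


Huffman construction (repeatedly merge the two least-probable nodes; each merge adds 1 bit to every symbol beneath it): 2/55 + 8/55 = 2/11; 2/11 + 4/11 = 6/11; 5/11 + 6/11 = 1. Resulting codeword lengths (in the order the probabilities were given): (3, 1, 2, 3). L_avg = sum(p_i * l_i) = 2/55*3 + 5/11*1 + 4/11*2 + 8/55*3 = 19/11 = 1.7273

1.7273 bits


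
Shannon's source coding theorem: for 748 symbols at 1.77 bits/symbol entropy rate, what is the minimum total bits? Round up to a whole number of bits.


Minimum bits >= n * H = 748 * 1.77 = 1323.96, rounded up to a whole number of bits = 1324

1324 bits


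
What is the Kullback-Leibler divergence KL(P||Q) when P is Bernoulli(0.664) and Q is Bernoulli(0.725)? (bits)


KL = p*log2(p/q) + (1-p)*log2((1-p)/(1-q)) = 0.664*log2(0.664/0.725) + 0.336*log2(0.336/0.275) = 0.0129

0.0129 bits


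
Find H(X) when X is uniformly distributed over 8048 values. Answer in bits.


H = log2(n) = log2(8048) = 12.9744

12.9744 bits


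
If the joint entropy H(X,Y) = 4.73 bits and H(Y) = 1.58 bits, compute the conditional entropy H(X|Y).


H(X|Y) = H(X,Y) - H(Y) = 4.73 - 1.58 = 3.15

3.15 bits


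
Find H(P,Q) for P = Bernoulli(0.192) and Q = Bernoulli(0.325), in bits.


H(P,Q) = -p*log2(q) - (1-p)*log2(1-q). -0.192*log2(0.325) = 0.311326; -0.808*log2(0.675) = 0.458169. H(P,Q) = 0.311326 + 0.458169 = 0.7695

0.7695 bits


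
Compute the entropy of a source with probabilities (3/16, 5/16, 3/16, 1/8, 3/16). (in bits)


H = -sum(p_i * log2(p_i)). Terms: -(3/16)*log2(3/16) = 0.452820; -(5/16)*log2(5/16) = 0.524397; -(3/16)*log2(3/16) = 0.452820; -(1/8)*log2(1/8) = 0.375000; -(3/16)*log2(3/16) = 0.452820. H = 0.452820 + 0.524397 + 0.452820 + 0.375000 + 0.452820 = 2.2579

2.2579 bits


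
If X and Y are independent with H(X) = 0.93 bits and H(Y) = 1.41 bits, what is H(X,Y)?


For independent variables, H(X,Y) = H(X) + H(Y) = 0.93 + 1.41 = 2.34

2.34 bits


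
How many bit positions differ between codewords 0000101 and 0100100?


Count differing positions: . ^ . . . . ^ = 2 differences

2


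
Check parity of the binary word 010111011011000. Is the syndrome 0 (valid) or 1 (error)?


Syndrome = XOR of all bits = 0 XOR 1 XOR 0 XOR 1 XOR 1 XOR 1 XOR 0 XOR 1 XOR 1 XOR 0 XOR 1 XOR 1 XOR 0 XOR 0 XOR 0 = 0

0


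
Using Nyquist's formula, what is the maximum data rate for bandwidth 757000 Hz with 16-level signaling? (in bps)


Rate = 2 * B * log2(M) = 2 * 757000 * 4.0 = 6056000.0

6056000.0 bps


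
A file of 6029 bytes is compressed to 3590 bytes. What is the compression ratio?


Ratio = original / compressed = 6029 / 3590 = 1.6794

1.6794


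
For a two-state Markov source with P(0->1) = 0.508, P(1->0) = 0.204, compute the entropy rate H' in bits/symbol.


Stationary distribution: pi_0 = p10/(p01+p10) = 0.2865, pi_1 = 0.7135. Entropy rate H' = pi_0*H(p01) + pi_1*H(p10) = 0.2865*0.9998 + 0.7135*0.7299 = 0.8072

0.8072 bits/symbol


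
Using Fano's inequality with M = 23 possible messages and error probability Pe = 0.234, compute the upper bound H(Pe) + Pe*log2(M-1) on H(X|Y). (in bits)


H(Pe) = -Pe*log2(Pe) - (1-Pe)*log2(1-Pe) = -0.234*log2(0.234) - 0.766*log2(0.766) = 0.490328 + 0.294591 = 0.7849. Pe*log2(M-1) = 0.234*log2(22) = 1.043507. Bound = H(Pe) + Pe*log2(M-1) = 0.490328 + 0.294591 + 1.043507 = 1.8284

1.8284 bits


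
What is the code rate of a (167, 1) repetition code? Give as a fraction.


Rate = k/n = 1/167

1/167


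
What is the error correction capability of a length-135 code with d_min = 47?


Correction capability = floor((d-1)/2) = floor((47-1)/2) = 23

23 errors


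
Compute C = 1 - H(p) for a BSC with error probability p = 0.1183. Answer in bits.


H(p) = -p*log2(p) - (1-p)*log2(1-p) = -0.1183*log2(0.1183) - 0.8817*log2(0.8817) = 0.364302 + 0.160152 = 0.5245. C = 1 - H(p) = 1 - 0.5245 = 0.4755

0.4755 bits


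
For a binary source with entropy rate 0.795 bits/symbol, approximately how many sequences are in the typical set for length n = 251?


log2|A_typical| = nH = 251 * 0.795 = 199.545, so |A_typical| ~ 2^199.545 = 1.172e+60

1.172e+60


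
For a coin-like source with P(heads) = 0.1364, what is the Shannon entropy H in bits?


H = -p*log2(p) - (1-p)*log2(1-p). -0.1364*log2(0.1364) = 0.392025; -0.8636*log2(0.8636) = 0.182707. H = 0.392025 + 0.182707 = 0.5747

0.5747 bits
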